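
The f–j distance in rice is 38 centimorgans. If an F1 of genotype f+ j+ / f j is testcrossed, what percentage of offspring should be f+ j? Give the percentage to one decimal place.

19.0%

A map distance of 38 centimorgans corresponds to a recombination frequency of 0.380.
The F1 is f+ j+ / f j, so f+ j is a recombinant gamete class with expected frequency r/2 = 0.380/2 = 0.1900.
That is 0.1900 = 19.0% of the progeny.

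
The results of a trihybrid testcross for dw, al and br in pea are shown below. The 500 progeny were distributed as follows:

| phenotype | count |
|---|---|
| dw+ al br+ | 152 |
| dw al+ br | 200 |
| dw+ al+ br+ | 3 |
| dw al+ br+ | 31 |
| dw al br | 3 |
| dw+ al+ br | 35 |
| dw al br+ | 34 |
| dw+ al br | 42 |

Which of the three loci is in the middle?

al

The two most frequent reciprocal classes, dw al+ br and dw+ al br+, are the parental types, so the F1 was dw al+ br / dw+ al br+.
The two rarest classes, dw al br and dw+ al+ br+, are the double crossovers. Comparing them with the parentals, only the al allele has switched, so al is the middle locus and the order is br – al – dw.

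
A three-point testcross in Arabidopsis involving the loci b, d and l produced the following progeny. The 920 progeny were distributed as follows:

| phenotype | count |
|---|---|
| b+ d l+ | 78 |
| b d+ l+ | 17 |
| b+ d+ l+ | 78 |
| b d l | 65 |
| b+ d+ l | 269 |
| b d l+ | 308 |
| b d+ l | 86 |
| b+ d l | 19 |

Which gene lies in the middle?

d

The two most frequent reciprocal classes, b+ d+ l and b d l+, are the parental types, so the F1 was b+ d+ l / b d l+.
The two rarest classes, b+ d l and b d+ l+, are the double crossovers. Comparing them with the parentals, only the d allele has switched, so d is the middle locus and the order is b – d – l.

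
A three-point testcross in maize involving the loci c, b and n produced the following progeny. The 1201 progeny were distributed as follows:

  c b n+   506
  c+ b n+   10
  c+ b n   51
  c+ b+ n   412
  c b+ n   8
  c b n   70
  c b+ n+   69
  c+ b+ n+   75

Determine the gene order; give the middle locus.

The two most frequent reciprocal classes, c b n+ and c+ b+ n, are the parental types, so the F1 was c b n+ / c+ b+ n.
The two rarest classes, c+ b n+ and c b+ n, are the double crossovers. Comparing them with the parentals, only the c allele has switched, so c is the middle locus and the order is n – c – b.

c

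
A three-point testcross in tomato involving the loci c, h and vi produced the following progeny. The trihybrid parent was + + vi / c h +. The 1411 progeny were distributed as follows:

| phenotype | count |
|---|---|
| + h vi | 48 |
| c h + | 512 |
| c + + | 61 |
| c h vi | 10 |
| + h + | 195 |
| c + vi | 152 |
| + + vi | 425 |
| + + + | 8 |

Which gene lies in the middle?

The two rarest classes, + + + and c h vi, are the double crossovers. Comparing them with the parentals, only the vi allele has switched, so vi is the middle locus and the order is c – vi – h.

vi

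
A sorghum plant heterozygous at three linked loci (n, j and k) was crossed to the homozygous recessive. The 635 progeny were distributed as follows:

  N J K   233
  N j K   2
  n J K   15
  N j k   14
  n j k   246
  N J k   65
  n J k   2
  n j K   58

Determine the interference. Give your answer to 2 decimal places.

0.39

The two most frequent reciprocal classes, n j k and N J K, are the parental types, so the F1 was n j k / N J K.
The two rarest classes, n J k and N j K, are the double crossovers. Comparing them with the parentals, only the j allele has switched, so j is the middle locus and the order is k – j – n.
k–j: (123 + 4)/635 = 0.2000; j–n: (29 + 4)/635 = 0.0520.
Expected DCO frequency = 0.2000 × 0.0520 ≈ 0.01040; observed = 4/635 ≈ 0.00630.
Coefficient of coincidence = 0.00630/0.01040 ≈ 0.61; interference = 1 − 0.61 = 0.39.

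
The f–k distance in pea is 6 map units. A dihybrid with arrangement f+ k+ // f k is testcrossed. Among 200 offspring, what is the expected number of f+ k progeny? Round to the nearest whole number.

A map distance of 6 map units corresponds to a recombination frequency of 0.060.
The F1 is f+ k+ / f k, so f+ k is a recombinant gamete class with expected frequency r/2 = 0.060/2 = 0.0300.
Expected number = 0.0300 × 200 = 6.00 ≈ 6.

6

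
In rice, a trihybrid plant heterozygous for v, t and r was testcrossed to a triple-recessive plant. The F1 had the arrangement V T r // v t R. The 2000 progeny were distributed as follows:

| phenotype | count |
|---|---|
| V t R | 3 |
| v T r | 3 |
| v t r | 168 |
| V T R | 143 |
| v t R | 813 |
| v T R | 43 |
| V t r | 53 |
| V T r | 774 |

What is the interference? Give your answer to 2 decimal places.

0.63

The two rarest classes, v T r and V t R, are the double crossovers. Comparing them with the parentals, only the v allele has switched, so v is the middle locus and the order is t – v – r.
t–v: (96 + 6)/2000 = 0.0510; v–r: (311 + 6)/2000 = 0.1585.
Expected DCO frequency = 0.0510 × 0.1585 ≈ 0.00808; observed = 6/2000 ≈ 0.00300.
Coefficient of coincidence = 0.00300/0.00808 ≈ 0.37; interference = 1 − 0.37 = 0.63.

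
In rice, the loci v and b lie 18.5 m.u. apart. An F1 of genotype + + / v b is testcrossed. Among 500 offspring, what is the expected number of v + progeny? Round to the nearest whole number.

A map distance of 18.5 m.u. corresponds to a recombination frequency of 0.185.
The F1 is + + / v b, so v + is a recombinant gamete class with expected frequency r/2 = 0.185/2 = 0.0925.
Expected number = 0.0925 × 500 = 46.25 ≈ 46.

46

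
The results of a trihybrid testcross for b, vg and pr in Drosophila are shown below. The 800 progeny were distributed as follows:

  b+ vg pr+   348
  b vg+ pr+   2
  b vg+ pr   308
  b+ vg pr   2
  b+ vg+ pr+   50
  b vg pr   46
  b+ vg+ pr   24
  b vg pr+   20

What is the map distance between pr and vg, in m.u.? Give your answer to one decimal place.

12.5 m.u.

The two most frequent reciprocal classes, b vg+ pr and b+ vg pr+, are the parental types, so the F1 was b vg+ pr / b+ vg pr+.
The two rarest classes, b vg+ pr+ and b+ vg pr, are the double crossovers. Comparing them with the parentals, only the pr allele has switched, so pr is the middle locus and the order is vg – pr – b.
Crossovers in the vg–pr interval produce the single-crossover classes b vg pr and b+ vg+ pr+ (46 + 50 = 96) plus the double crossovers (4).
RF(vg–pr) = (96 + 4) / 800 = 100/800 = 0.1250 → 12.5 m.u.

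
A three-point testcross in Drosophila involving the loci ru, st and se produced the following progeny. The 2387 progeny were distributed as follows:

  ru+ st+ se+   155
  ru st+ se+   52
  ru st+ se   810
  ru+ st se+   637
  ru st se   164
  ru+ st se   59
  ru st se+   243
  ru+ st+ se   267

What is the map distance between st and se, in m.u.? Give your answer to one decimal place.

The two most frequent reciprocal classes, ru+ st se+ and ru st+ se, are the parental types, so the F1 was ru+ st se+ / ru st+ se.
The two rarest classes, ru+ st se and ru st+ se+, are the double crossovers. Comparing them with the parentals, only the se allele has switched, so se is the middle locus and the order is st – se – ru.
Crossovers in the st–se interval produce the single-crossover classes ru+ st+ se+ and ru st se (155 + 164 = 319) plus the double crossovers (111).
RF(st–se) = (319 + 111) / 2387 = 430/2387 = 0.1801 → 18.0 m.u.

18.0 m.u.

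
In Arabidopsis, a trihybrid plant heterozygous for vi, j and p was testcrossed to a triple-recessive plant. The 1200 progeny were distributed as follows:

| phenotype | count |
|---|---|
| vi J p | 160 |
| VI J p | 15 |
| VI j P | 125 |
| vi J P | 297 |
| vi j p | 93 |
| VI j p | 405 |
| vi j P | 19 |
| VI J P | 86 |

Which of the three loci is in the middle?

j

The two most frequent reciprocal classes, VI j p and vi J P, are the parental types, so the F1 was VI j p / vi J P.
The two rarest classes, VI J p and vi j P, are the double crossovers. Comparing them with the parentals, only the j allele has switched, so j is the middle locus and the order is vi – j – p.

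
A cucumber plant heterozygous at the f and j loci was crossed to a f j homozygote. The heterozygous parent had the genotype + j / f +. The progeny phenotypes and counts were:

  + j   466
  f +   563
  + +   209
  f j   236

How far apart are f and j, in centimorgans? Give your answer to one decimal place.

The recombinant classes are + + and f j: 209 + 236 = 445.
Recombination frequency = 445/1474 = 0.3019 ≈ 30.2%, i.e. 30.2 centimorgans.

30.2 centimorgans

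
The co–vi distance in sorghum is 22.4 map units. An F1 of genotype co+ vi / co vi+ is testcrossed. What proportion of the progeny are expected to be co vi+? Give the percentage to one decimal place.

A map distance of 22.4 map units corresponds to a recombination frequency of 0.224.
The F1 is co+ vi / co vi+, so co vi+ is a parental gamete class with expected frequency (1 − r)/2 = 0.776/2 = 0.3880.
That is 0.3880 = 38.8% of the progeny.

38.8%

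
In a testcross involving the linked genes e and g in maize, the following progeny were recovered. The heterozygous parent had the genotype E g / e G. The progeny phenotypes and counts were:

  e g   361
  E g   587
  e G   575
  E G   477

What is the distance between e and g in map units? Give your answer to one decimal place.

41.9 map units

The recombinant classes are E G and e g: 477 + 361 = 838.
Recombination frequency = 838/2000 = 0.4190 ≈ 41.9%, i.e. 41.9 map units.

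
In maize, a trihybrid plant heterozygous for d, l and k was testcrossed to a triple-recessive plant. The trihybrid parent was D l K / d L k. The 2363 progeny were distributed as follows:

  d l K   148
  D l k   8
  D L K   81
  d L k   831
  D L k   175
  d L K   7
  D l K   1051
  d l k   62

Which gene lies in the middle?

k

The two rarest classes, D l k and d L K, are the double crossovers. Comparing them with the parentals, only the k allele has switched, so k is the middle locus and the order is d – k – l.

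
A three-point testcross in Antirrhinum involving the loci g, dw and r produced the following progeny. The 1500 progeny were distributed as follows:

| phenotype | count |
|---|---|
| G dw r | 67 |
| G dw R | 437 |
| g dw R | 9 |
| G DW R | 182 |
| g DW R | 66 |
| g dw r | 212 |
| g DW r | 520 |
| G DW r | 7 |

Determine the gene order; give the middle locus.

g

The two most frequent reciprocal classes, g DW r and G dw R, are the parental types, so the F1 was g DW r / G dw R.
The two rarest classes, G DW r and g dw R, are the double crossovers. Comparing them with the parentals, only the g allele has switched, so g is the middle locus and the order is r – g – dw.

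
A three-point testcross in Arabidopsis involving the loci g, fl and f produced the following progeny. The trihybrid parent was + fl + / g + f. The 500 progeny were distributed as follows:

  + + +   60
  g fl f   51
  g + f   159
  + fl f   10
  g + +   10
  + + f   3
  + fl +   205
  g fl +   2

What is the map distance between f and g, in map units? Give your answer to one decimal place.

The two rarest classes, g fl + and + + f, are the double crossovers. Comparing them with the parentals, only the g allele has switched, so g is the middle locus and the order is fl – g – f.
Crossovers in the g–f interval produce the single-crossover classes + fl f and g + + (10 + 10 = 20) plus the double crossovers (5).
RF(g–f) = (20 + 5) / 500 = 25/500 = 0.0500 → 5.0 map units.

5.0 map units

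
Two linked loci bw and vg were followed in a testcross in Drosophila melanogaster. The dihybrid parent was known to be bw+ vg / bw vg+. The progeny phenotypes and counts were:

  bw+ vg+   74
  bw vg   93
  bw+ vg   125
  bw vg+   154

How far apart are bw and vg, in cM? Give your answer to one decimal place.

The recombinant classes are bw+ vg+ and bw vg: 74 + 93 = 167.
Recombination frequency = 167/446 = 0.3744 ≈ 37.4%, i.e. 37.4 cM.

37.4 cM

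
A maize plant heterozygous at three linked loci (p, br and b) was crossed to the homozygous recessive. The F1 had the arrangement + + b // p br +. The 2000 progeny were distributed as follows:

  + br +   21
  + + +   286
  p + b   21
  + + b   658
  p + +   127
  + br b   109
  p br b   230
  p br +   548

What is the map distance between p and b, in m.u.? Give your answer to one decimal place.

27.9 m.u.

The two rarest classes, p + b and + br +, are the double crossovers. Comparing them with the parentals, only the p allele has switched, so p is the middle locus and the order is br – p – b.
Crossovers in the p–b interval produce the single-crossover classes + + + and p br b (286 + 230 = 516) plus the double crossovers (42).
RF(p–b) = (516 + 42) / 2000 = 558/2000 = 0.2790 → 27.9 m.u.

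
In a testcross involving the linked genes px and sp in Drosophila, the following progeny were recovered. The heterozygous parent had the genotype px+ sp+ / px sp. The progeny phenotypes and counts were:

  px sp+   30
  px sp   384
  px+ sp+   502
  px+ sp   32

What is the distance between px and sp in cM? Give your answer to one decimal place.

6.5 cM

The recombinant classes are px+ sp and px sp+: 32 + 30 = 62.
Recombination frequency = 62/948 = 0.0654 ≈ 6.5%, i.e. 6.5 cM.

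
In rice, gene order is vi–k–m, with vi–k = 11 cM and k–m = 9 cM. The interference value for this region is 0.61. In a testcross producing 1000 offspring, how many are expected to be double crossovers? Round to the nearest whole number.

4

Map distances give recombination frequencies of 0.110 and 0.090 for the two intervals.
With interference 0.61 (so coincidence = 0.39), expected double-crossover frequency = 0.110 × 0.090 × 0.39 = 0.00386.
Expected number = 0.00386 × 1000 = 3.86 ≈ 4.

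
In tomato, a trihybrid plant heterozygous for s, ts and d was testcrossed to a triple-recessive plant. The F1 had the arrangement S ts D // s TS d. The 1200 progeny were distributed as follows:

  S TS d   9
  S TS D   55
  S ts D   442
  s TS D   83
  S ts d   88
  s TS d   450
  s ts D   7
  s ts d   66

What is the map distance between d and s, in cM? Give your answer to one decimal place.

The two rarest classes, s ts D and S TS d, are the double crossovers. Comparing them with the parentals, only the s allele has switched, so s is the middle locus and the order is ts – s – d.
Crossovers in the s–d interval produce the single-crossover classes S ts d and s TS D (88 + 83 = 171) plus the double crossovers (16).
RF(s–d) = (171 + 16) / 1200 = 187/1200 = 0.1558 → 15.6 cM.

15.6 cM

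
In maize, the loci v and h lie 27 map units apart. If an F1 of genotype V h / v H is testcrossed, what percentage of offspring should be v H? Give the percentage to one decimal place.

A map distance of 27 map units corresponds to a recombination frequency of 0.270.
The F1 is V h / v H, so v H is a parental gamete class with expected frequency (1 − r)/2 = 0.730/2 = 0.3650.
That is 0.3650 = 36.5% of the progeny.

36.5%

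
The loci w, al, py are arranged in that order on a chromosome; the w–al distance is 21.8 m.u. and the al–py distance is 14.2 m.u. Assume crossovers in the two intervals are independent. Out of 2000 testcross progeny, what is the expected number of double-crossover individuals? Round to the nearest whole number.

62

Map distances give recombination frequencies of 0.218 and 0.142 for the two intervals.
With no interference, expected double-crossover frequency = 0.218 × 0.142 = 0.03096.
Expected number = 0.03096 × 2000 = 61.91 ≈ 62.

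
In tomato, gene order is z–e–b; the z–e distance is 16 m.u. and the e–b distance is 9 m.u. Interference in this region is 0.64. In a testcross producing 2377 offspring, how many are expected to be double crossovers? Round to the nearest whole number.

Map distances give recombination frequencies of 0.160 and 0.090 for the two intervals.
With interference 0.64 (so coincidence = 0.36), expected double-crossover frequency = 0.160 × 0.090 × 0.36 = 0.00518.
Expected number = 0.00518 × 2377 = 12.32 ≈ 12.

12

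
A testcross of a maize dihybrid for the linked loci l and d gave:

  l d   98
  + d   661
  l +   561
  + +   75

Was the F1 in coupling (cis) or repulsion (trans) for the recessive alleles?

trans

The two most frequent classes are + d (661) and l + (561); these are the parental (non-recombinant) types.
So the F1 carried + d on one chromosome and l + on the other — the recessive alleles are on opposite chromosomes (trans / repulsion).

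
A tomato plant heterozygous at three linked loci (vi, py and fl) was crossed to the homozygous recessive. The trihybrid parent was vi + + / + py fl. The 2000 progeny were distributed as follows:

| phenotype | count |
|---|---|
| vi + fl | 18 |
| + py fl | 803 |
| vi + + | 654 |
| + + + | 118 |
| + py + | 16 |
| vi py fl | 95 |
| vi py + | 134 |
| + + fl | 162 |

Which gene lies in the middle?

The two rarest classes, vi + fl and + py +, are the double crossovers. Comparing them with the parentals, only the fl allele has switched, so fl is the middle locus and the order is vi – fl – py.

fl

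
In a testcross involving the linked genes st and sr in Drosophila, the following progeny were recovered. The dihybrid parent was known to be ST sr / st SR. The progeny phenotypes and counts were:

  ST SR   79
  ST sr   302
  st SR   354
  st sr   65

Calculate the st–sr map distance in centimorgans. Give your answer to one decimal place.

The recombinant classes are ST SR and st sr: 79 + 65 = 144.
Recombination frequency = 144/800 = 0.1800 ≈ 18.0%, i.e. 18.0 centimorgans.

18.0 centimorgans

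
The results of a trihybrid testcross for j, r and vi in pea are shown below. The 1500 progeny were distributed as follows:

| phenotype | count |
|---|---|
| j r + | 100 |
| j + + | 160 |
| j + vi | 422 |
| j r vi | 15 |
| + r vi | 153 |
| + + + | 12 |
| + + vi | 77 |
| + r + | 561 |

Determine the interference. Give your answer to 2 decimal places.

The two most frequent reciprocal classes, + r + and j + vi, are the parental types, so the F1 was + r + / j + vi.
The two rarest classes, + + + and j r vi, are the double crossovers. Comparing them with the parentals, only the r allele has switched, so r is the middle locus and the order is vi – r – j.
vi–r: (313 + 27)/1500 = 0.2267; r–j: (177 + 27)/1500 = 0.1360.
Expected DCO frequency = 0.2267 × 0.1360 ≈ 0.03083; observed = 27/1500 ≈ 0.01800.
Coefficient of coincidence = 0.01800/0.03083 ≈ 0.58; interference = 1 − 0.58 = 0.42.

0.42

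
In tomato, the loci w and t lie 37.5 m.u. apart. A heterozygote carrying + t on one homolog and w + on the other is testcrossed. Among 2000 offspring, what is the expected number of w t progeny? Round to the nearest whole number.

375

A map distance of 37.5 m.u. corresponds to a recombination frequency of 0.375.
The F1 is + t / w +, so w t is a recombinant gamete class with expected frequency r/2 = 0.375/2 = 0.1875.
Expected number = 0.1875 × 2000 = 375.00 ≈ 375.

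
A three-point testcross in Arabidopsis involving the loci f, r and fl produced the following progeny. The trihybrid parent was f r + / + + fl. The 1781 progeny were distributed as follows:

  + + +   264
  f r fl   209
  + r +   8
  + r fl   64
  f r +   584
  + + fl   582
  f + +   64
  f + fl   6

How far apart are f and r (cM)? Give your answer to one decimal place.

The two rarest classes, + r + and f + fl, are the double crossovers. Comparing them with the parentals, only the f allele has switched, so f is the middle locus and the order is fl – f – r.
Crossovers in the f–r interval produce the single-crossover classes f + + and + r fl (64 + 64 = 128) plus the double crossovers (14).
RF(f–r) = (128 + 14) / 1781 = 142/1781 = 0.0797 → 8.0 cM.

8.0 cM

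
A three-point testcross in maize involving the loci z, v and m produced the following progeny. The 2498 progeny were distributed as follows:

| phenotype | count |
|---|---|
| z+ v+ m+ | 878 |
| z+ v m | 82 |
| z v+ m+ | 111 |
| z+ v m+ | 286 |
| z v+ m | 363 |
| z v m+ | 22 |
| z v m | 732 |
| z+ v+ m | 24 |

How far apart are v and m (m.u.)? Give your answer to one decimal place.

27.8 m.u.

The two most frequent reciprocal classes, z+ v+ m+ and z v m, are the parental types, so the F1 was z+ v+ m+ / z v m.
The two rarest classes, z+ v+ m and z v m+, are the double crossovers. Comparing them with the parentals, only the m allele has switched, so m is the middle locus and the order is v – m – z.
Crossovers in the v–m interval produce the single-crossover classes z+ v m+ and z v+ m (286 + 363 = 649) plus the double crossovers (46).
RF(v–m) = (649 + 46) / 2498 = 695/2498 = 0.2782 → 27.8 m.u.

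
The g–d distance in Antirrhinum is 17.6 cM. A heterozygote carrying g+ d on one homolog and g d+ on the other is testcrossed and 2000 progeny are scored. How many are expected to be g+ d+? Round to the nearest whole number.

A map distance of 17.6 cM corresponds to a recombination frequency of 0.176.
The F1 is g+ d / g d+, so g+ d+ is a recombinant gamete class with expected frequency r/2 = 0.176/2 = 0.0880.
Expected number = 0.0880 × 2000 = 176.00 ≈ 176.

176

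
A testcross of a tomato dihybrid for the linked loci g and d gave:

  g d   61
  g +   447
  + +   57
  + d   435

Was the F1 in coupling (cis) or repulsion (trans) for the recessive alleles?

trans

The two most frequent classes are + d (435) and g + (447); these are the parental (non-recombinant) types.
So the F1 carried + d on one chromosome and g + on the other — the recessive alleles are on opposite chromosomes (trans / repulsion).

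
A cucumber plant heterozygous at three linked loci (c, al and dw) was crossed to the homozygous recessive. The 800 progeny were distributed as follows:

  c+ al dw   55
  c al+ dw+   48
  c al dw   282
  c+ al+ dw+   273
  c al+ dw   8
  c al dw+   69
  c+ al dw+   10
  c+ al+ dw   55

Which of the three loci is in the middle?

al

The two most frequent reciprocal classes, c al dw and c+ al+ dw+, are the parental types, so the F1 was c al dw / c+ al+ dw+.
The two rarest classes, c al+ dw and c+ al dw+, are the double crossovers. Comparing them with the parentals, only the al allele has switched, so al is the middle locus and the order is dw – al – c.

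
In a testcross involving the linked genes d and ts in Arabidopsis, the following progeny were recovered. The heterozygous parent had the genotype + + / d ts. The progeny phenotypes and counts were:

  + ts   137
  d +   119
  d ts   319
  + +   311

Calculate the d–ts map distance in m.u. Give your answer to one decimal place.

28.9 m.u.

The recombinant classes are + ts and d +: 137 + 119 = 256.
Recombination frequency = 256/886 = 0.2889 ≈ 28.9%, i.e. 28.9 m.u.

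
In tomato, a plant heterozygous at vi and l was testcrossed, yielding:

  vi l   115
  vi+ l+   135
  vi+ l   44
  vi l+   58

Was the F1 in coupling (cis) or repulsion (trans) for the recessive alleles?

The two most frequent classes are vi+ l+ (135) and vi l (115); these are the parental (non-recombinant) types.
So the F1 carried vi+ l+ on one chromosome and vi l on the other — the recessive alleles are on the same chromosome (cis / coupling).

cis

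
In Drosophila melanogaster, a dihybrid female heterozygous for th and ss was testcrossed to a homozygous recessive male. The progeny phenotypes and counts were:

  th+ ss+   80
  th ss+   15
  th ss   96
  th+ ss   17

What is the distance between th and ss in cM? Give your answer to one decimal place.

The two most frequent classes, th+ ss+ (80) and th ss (96), are the parental types, so the F1 was th+ ss+ / th ss.
The recombinant classes are th+ ss and th ss+: 17 + 15 = 32.
Recombination frequency = 32/208 = 0.1538 ≈ 15.4%, i.e. 15.4 cM.

15.4 cM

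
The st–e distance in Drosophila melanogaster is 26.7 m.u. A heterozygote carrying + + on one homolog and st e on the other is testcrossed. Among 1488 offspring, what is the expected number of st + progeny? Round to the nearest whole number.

A map distance of 26.7 m.u. corresponds to a recombination frequency of 0.267.
The F1 is + + / st e, so st + is a recombinant gamete class with expected frequency r/2 = 0.267/2 = 0.1335.
Expected number = 0.1335 × 1488 = 198.65 ≈ 199.

199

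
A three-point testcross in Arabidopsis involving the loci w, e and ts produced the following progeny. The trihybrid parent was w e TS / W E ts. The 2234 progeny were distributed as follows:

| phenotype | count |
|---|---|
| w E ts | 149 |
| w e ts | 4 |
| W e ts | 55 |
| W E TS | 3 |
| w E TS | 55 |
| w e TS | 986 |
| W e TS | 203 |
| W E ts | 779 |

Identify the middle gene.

ts

The two rarest classes, w e ts and W E TS, are the double crossovers. Comparing them with the parentals, only the ts allele has switched, so ts is the middle locus and the order is e – ts – w.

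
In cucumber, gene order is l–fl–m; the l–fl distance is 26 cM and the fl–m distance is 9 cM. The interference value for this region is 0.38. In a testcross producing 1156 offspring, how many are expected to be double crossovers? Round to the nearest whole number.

Map distances give recombination frequencies of 0.260 and 0.090 for the two intervals.
With interference 0.38 (so coincidence = 0.62), expected double-crossover frequency = 0.260 × 0.090 × 0.62 = 0.01451.
Expected number = 0.01451 × 1156 = 16.77 ≈ 17.

17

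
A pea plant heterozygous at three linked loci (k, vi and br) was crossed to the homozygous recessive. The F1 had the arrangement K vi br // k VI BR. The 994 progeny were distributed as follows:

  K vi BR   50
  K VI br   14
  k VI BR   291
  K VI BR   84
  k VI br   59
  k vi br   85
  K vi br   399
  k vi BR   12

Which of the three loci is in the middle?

The two rarest classes, K VI br and k vi BR, are the double crossovers. Comparing them with the parentals, only the vi allele has switched, so vi is the middle locus and the order is k – vi – br.

vi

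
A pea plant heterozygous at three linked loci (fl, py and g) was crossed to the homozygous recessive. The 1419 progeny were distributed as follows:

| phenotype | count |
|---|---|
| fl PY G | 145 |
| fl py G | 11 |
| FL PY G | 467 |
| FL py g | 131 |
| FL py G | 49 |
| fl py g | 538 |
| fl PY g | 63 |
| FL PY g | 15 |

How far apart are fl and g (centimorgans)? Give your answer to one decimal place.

21.3 centimorgans

The two most frequent reciprocal classes, fl py g and FL PY G, are the parental types, so the F1 was fl py g / FL PY G.
The two rarest classes, fl py G and FL PY g, are the double crossovers. Comparing them with the parentals, only the g allele has switched, so g is the middle locus and the order is fl – g – py.
Crossovers in the fl–g interval produce the single-crossover classes FL py g and fl PY G (131 + 145 = 276) plus the double crossovers (26).
RF(fl–g) = (276 + 26) / 1419 = 302/1419 = 0.2128 → 21.3 centimorgans.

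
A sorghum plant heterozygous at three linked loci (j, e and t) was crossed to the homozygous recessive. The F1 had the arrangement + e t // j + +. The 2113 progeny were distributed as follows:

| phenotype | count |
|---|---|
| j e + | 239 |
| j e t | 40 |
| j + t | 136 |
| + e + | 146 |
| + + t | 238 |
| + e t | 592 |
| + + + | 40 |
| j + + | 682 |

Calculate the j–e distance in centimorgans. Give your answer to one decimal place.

26.4 centimorgans

The two rarest classes, j e t and + + +, are the double crossovers. Comparing them with the parentals, only the j allele has switched, so j is the middle locus and the order is e – j – t.
Crossovers in the e–j interval produce the single-crossover classes + + t and j e + (238 + 239 = 477) plus the double crossovers (80).
RF(e–j) = (477 + 80) / 2113 = 557/2113 = 0.2636 → 26.4 centimorgans.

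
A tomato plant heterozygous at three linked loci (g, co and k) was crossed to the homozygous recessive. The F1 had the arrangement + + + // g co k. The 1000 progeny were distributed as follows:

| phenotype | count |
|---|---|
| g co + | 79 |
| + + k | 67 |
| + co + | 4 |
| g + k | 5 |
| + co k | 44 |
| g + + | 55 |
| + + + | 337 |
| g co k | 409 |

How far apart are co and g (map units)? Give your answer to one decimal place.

The two rarest classes, + co + and g + k, are the double crossovers. Comparing them with the parentals, only the co allele has switched, so co is the middle locus and the order is g – co – k.
Crossovers in the g–co interval produce the single-crossover classes g + + and + co k (55 + 44 = 99) plus the double crossovers (9).
RF(g–co) = (99 + 9) / 1000 = 108/1000 = 0.1080 → 10.8 map units.

10.8 map units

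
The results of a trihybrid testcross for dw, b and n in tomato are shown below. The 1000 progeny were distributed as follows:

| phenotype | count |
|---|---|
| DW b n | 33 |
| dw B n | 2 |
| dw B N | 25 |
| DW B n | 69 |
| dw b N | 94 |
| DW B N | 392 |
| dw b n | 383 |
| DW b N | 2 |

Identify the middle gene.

b

The two most frequent reciprocal classes, dw b n and DW B N, are the parental types, so the F1 was dw b n / DW B N.
The two rarest classes, dw B n and DW b N, are the double crossovers. Comparing them with the parentals, only the b allele has switched, so b is the middle locus and the order is dw – b – n.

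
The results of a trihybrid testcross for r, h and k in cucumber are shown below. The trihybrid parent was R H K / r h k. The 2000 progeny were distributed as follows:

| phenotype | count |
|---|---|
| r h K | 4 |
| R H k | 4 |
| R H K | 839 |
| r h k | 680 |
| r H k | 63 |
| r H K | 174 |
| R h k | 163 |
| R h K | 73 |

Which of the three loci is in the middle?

k

The two rarest classes, R H k and r h K, are the double crossovers. Comparing them with the parentals, only the k allele has switched, so k is the middle locus and the order is r – k – h.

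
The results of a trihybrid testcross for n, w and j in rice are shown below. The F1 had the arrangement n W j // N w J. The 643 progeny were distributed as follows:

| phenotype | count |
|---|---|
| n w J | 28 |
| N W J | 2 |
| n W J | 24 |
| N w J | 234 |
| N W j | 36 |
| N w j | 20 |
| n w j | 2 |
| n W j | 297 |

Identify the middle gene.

The two rarest classes, n w j and N W J, are the double crossovers. Comparing them with the parentals, only the w allele has switched, so w is the middle locus and the order is j – w – n.

w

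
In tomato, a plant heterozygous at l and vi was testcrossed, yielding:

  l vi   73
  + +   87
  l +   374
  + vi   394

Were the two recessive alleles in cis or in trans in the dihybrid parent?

trans

The two most frequent classes are + vi (394) and l + (374); these are the parental (non-recombinant) types.
So the F1 carried + vi on one chromosome and l + on the other — the recessive alleles are on opposite chromosomes (trans / repulsion).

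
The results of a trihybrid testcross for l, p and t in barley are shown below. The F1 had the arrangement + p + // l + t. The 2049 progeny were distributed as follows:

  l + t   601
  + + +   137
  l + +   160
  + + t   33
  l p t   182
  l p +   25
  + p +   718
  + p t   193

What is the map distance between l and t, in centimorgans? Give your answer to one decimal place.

The two rarest classes, l p + and + + t, are the double crossovers. Comparing them with the parentals, only the l allele has switched, so l is the middle locus and the order is p – l – t.
Crossovers in the l–t interval produce the single-crossover classes + p t and l + + (193 + 160 = 353) plus the double crossovers (58).
RF(l–t) = (353 + 58) / 2049 = 411/2049 = 0.2006 → 20.1 centimorgans.

20.1 centimorgans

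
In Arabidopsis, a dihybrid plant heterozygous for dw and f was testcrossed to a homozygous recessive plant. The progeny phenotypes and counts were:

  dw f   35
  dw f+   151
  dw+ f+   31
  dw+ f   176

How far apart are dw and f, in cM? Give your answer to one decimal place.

16.8 cM

The two most frequent classes, dw+ f (176) and dw f+ (151), are the parental types, so the F1 was dw+ f / dw f+.
The recombinant classes are dw+ f+ and dw f: 31 + 35 = 66.
Recombination frequency = 66/393 = 0.1679 ≈ 16.8%, i.e. 16.8 cM.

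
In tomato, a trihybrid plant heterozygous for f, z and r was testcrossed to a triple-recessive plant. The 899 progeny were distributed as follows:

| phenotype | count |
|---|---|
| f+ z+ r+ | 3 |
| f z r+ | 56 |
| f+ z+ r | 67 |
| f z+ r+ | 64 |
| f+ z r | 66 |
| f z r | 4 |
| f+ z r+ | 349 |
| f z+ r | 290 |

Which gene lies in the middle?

z

The two most frequent reciprocal classes, f z+ r and f+ z r+, are the parental types, so the F1 was f z+ r / f+ z r+.
The two rarest classes, f z r and f+ z+ r+, are the double crossovers. Comparing them with the parentals, only the z allele has switched, so z is the middle locus and the order is f – z – r.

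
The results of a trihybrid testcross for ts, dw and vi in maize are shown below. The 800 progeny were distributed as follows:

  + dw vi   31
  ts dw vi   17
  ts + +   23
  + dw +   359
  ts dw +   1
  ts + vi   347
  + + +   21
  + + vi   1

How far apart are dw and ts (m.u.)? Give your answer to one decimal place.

5.0 m.u.

The two most frequent reciprocal classes, ts + vi and + dw +, are the parental types, so the F1 was ts + vi / + dw +.
The two rarest classes, + + vi and ts dw +, are the double crossovers. Comparing them with the parentals, only the ts allele has switched, so ts is the middle locus and the order is dw – ts – vi.
Crossovers in the dw–ts interval produce the single-crossover classes ts dw vi and + + + (17 + 21 = 38) plus the double crossovers (2).
RF(dw–ts) = (38 + 2) / 800 = 40/800 = 0.0500 → 5.0 m.u.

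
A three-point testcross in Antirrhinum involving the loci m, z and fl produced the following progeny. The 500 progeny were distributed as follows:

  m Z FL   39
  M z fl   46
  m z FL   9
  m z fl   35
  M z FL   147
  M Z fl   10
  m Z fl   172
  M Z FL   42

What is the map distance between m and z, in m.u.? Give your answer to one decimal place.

19.2 m.u.

The two most frequent reciprocal classes, m Z fl and M z FL, are the parental types, so the F1 was m Z fl / M z FL.
The two rarest classes, M Z fl and m z FL, are the double crossovers. Comparing them with the parentals, only the m allele has switched, so m is the middle locus and the order is z – m – fl.
Crossovers in the z–m interval produce the single-crossover classes m z fl and M Z FL (35 + 42 = 77) plus the double crossovers (19).
RF(z–m) = (77 + 19) / 500 = 96/500 = 0.1920 → 19.2 m.u.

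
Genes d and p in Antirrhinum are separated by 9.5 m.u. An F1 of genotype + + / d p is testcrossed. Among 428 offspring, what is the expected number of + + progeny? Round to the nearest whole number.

A map distance of 9.5 m.u. corresponds to a recombination frequency of 0.095.
The F1 is + + / d p, so + + is a parental gamete class with expected frequency (1 − r)/2 = 0.905/2 = 0.4525.
Expected number = 0.4525 × 428 = 193.67 ≈ 194.

194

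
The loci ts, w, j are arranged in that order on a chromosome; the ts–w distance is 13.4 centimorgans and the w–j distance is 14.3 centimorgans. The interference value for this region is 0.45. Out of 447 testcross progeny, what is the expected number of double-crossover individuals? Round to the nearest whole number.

Map distances give recombination frequencies of 0.134 and 0.143 for the two intervals.
With interference 0.45 (so coincidence = 0.55), expected double-crossover frequency = 0.134 × 0.143 × 0.55 = 0.01054.
Expected number = 0.01054 × 447 = 4.71 ≈ 5.

5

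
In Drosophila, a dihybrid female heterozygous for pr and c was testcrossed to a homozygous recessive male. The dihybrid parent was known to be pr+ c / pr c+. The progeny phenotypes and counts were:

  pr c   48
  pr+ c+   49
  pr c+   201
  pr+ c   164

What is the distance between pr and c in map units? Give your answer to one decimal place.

21.0 map units

The recombinant classes are pr+ c+ and pr c: 49 + 48 = 97.
Recombination frequency = 97/462 = 0.2100 ≈ 21.0%, i.e. 21.0 map units.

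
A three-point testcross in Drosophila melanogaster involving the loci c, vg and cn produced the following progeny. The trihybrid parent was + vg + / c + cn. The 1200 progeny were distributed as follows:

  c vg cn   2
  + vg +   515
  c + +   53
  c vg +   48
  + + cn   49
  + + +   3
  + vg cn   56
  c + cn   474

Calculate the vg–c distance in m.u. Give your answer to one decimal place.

The two rarest classes, + + + and c vg cn, are the double crossovers. Comparing them with the parentals, only the vg allele has switched, so vg is the middle locus and the order is cn – vg – c.
Crossovers in the vg–c interval produce the single-crossover classes c vg + and + + cn (48 + 49 = 97) plus the double crossovers (5).
RF(vg–c) = (97 + 5) / 1200 = 102/1200 = 0.0850 → 8.5 m.u.

8.5 m.u.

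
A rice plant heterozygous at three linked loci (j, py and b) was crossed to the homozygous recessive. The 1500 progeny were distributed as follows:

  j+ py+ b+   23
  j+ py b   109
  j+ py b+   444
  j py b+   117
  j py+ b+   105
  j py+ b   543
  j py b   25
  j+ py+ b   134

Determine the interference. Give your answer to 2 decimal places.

The two most frequent reciprocal classes, j+ py b+ and j py+ b, are the parental types, so the F1 was j+ py b+ / j py+ b.
The two rarest classes, j+ py+ b+ and j py b, are the double crossovers. Comparing them with the parentals, only the py allele has switched, so py is the middle locus and the order is j – py – b.
j–py: (251 + 48)/1500 = 0.1993; py–b: (214 + 48)/1500 = 0.1747.
Expected DCO frequency = 0.1993 × 0.1747 ≈ 0.03482; observed = 48/1500 ≈ 0.03200.
Coefficient of coincidence = 0.03200/0.03482 ≈ 0.92; interference = 1 − 0.92 = 0.08.

0.08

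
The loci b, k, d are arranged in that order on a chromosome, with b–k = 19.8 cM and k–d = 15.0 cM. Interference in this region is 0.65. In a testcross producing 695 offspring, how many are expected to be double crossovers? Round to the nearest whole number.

7

Map distances give recombination frequencies of 0.198 and 0.150 for the two intervals.
With interference 0.65 (so coincidence = 0.35), expected double-crossover frequency = 0.198 × 0.150 × 0.35 = 0.01039.
Expected number = 0.01039 × 695 = 7.22 ≈ 7.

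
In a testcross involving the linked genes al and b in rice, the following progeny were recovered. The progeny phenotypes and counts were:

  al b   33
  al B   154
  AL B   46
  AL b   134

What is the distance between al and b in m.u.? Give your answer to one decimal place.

21.5 m.u.

The two most frequent classes, AL b (134) and al B (154), are the parental types, so the F1 was AL b / al B.
The recombinant classes are AL B and al b: 46 + 33 = 79.
Recombination frequency = 79/367 = 0.2153 ≈ 21.5%, i.e. 21.5 m.u.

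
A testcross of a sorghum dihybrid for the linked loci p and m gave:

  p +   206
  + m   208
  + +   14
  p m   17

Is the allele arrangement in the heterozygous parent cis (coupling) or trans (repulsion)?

trans

The two most frequent classes are + m (208) and p + (206); these are the parental (non-recombinant) types.
So the F1 carried + m on one chromosome and p + on the other — the recessive alleles are on opposite chromosomes (trans / repulsion).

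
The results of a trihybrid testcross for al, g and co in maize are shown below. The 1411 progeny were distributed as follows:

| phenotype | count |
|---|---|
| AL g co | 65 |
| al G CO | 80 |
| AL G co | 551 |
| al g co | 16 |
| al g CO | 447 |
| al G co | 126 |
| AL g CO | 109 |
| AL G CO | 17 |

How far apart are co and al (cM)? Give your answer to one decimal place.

The two most frequent reciprocal classes, al g CO and AL G co, are the parental types, so the F1 was al g CO / AL G co.
The two rarest classes, al g co and AL G CO, are the double crossovers. Comparing them with the parentals, only the co allele has switched, so co is the middle locus and the order is g – co – al.
Crossovers in the co–al interval produce the single-crossover classes AL g CO and al G co (109 + 126 = 235) plus the double crossovers (33).
RF(co–al) = (235 + 33) / 1411 = 268/1411 = 0.1899 → 19.0 cM.

19.0 cM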